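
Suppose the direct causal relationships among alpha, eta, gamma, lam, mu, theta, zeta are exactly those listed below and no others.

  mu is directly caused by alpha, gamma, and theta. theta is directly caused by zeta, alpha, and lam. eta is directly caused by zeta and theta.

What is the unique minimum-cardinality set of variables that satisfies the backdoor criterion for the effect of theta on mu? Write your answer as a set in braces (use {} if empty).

{alpha}

Variables eligible for adjustment (non-descendants of theta, excluding theta and mu): {alpha, gamma, lam, zeta}.
Backdoor paths from theta to mu:
  P1: theta <- alpha -> mu
The empty set is not sufficient: P1 (theta <- alpha -> mu) has no collider blocking it and no conditioned non-collider, so it is open.
Try {alpha}:
  P1: blocked at fork node alpha ∈ conditioning set.
{alpha} contains no descendant of theta and blocks every backdoor path.
No other singleton works — e.g. {lam} leaves P1 open — so {alpha} is the unique smallest valid adjustment set.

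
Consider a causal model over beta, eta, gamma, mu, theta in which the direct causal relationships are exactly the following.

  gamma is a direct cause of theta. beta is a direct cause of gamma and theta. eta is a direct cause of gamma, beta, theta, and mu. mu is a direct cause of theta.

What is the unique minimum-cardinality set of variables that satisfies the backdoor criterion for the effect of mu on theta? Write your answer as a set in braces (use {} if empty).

{eta}

Variables eligible for adjustment (non-descendants of mu, excluding mu and theta): {beta, eta, gamma}.
Backdoor paths from mu to theta:
  P1: mu <- eta -> beta -> gamma -> theta
  P2: mu <- eta -> beta -> theta
  P3: mu <- eta -> gamma <- beta -> theta
  P4: mu <- eta -> gamma -> theta
  P5: mu <- eta -> theta
The empty set is not sufficient: P1 (mu <- eta -> beta -> gamma -> theta) has no collider blocking it and no conditioned non-collider, so it is open.
Try {eta}:
  P1: blocked at fork node eta ∈ conditioning set.
  P2: blocked at fork node eta ∈ conditioning set.
  P3: blocked at fork node eta ∈ conditioning set.
  P4: blocked at fork node eta ∈ conditioning set.
  P5: blocked at fork node eta ∈ conditioning set.
{eta} contains no descendant of mu and blocks every backdoor path.
No other singleton works — e.g. {beta} leaves P4 open — so {eta} is the unique smallest valid adjustment set.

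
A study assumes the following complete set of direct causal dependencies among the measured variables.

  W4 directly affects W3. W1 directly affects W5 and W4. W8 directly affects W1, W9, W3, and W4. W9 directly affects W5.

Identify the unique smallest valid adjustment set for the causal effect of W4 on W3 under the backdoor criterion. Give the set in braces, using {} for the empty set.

Variables eligible for adjustment (non-descendants of W4, excluding W4 and W3): {W1, W5, W8, W9}.
Backdoor paths from W4 to W3:
  P1: W4 <- W8 -> W3
  P2: W4 <- W1 <- W8 -> W3
  P3: W4 <- W1 -> W5 <- W9 <- W8 -> W3
The empty set is not sufficient: P1 (W4 <- W8 -> W3) has no collider blocking it and no conditioned non-collider, so it is open.
Try {W8}:
  P1: blocked at fork node W8 ∈ conditioning set.
  P2: blocked at fork node W8 ∈ conditioning set.
  P3: blocked at collider W5 (neither it nor any descendant is in the conditioning set).
{W8} contains no descendant of W4 and blocks every backdoor path.
No other singleton works — e.g. {W1} leaves P1 open — so {W8} is the unique smallest valid adjustment set.

{W8}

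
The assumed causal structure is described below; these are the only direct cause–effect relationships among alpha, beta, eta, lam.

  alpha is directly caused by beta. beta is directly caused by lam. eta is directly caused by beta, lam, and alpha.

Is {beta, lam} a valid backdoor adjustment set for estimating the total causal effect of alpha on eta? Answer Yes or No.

Backdoor paths from alpha to eta (paths whose first edge points into alpha):
  P1: alpha <- beta <- lam -> eta
  P2: alpha <- beta -> eta
Condition 1 (no descendant of alpha in the set): holds — descendants of alpha are {eta}; none are in {beta, lam}.
Condition 2 (every backdoor path blocked by {beta, lam}):
  P1: blocked at chain node beta ∈ conditioning set.
  P2: blocked at fork node beta ∈ conditioning set.
{beta, lam} satisfies the backdoor criterion.

Yes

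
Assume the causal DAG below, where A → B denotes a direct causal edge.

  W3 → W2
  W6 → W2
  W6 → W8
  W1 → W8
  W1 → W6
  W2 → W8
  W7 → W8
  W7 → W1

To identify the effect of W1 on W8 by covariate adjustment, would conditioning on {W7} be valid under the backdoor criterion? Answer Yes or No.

Yes

Backdoor paths from W1 to W8 (paths whose first edge points into W1):
  P1: W1 <- W7 -> W8
Condition 1 (no descendant of W1 in the set): holds — descendants of W1 are {W2, W6, W8}; none are in {W7}.
Condition 2 (every backdoor path blocked by {W7}):
  P1: blocked at fork node W7 ∈ conditioning set.
{W7} satisfies the backdoor criterion.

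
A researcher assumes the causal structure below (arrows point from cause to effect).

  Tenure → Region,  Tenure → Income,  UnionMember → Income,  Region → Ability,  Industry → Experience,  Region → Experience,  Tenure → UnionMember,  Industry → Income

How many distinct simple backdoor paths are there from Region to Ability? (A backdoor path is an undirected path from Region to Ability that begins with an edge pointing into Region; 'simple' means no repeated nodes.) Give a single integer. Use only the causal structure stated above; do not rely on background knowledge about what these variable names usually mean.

0

A backdoor path from Region to Ability is any simple undirected path whose first edge points into Region (i.e. leaves Region via a parent).
Parents of Region: {Tenure}.
No simple path from any parent of Region reaches Ability without revisiting Region, so there are no backdoor paths.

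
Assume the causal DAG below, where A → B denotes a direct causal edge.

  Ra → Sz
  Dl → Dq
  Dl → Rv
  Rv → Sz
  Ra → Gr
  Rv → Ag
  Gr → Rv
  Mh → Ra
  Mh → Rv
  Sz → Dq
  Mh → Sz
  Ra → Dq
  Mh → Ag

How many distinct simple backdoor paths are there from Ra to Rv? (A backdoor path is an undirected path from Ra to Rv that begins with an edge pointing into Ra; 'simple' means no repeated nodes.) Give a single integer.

A backdoor path from Ra to Rv is any simple undirected path whose first edge points into Ra (i.e. leaves Ra via a parent).
Parents of Ra: {Mh}.
Enumerating:
  P1: Ra <- Mh -> Rv
  P2: Ra <- Mh -> Sz <- Rv
  P3: Ra <- Mh -> Sz -> Dq <- Dl -> Rv
  P4: Ra <- Mh -> Ag <- Rv
That exhausts the simple backdoor paths. Count: 4.

4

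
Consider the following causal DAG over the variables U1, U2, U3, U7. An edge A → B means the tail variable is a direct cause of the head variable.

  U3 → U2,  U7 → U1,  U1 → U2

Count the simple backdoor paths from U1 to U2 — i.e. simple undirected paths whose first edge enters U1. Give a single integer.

0

A backdoor path from U1 to U2 is any simple undirected path whose first edge points into U1 (i.e. leaves U1 via a parent).
Parents of U1: {U7}.
No simple path from any parent of U1 reaches U2 without revisiting U1, so there are no backdoor paths.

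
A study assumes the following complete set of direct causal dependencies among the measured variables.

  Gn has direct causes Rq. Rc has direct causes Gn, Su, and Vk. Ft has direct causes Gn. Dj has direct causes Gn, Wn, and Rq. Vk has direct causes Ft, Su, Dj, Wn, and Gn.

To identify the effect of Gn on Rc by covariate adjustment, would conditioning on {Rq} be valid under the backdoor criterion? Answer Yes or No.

Yes

Backdoor paths from Gn to Rc (paths whose first edge points into Gn):
  P1: Gn <- Rq -> Dj <- Wn -> Vk <- Su -> Rc
  P2: Gn <- Rq -> Dj <- Wn -> Vk -> Rc
  P3: Gn <- Rq -> Dj -> Vk <- Su -> Rc
  P4: Gn <- Rq -> Dj -> Vk -> Rc
Condition 1 (no descendant of Gn in the set): holds — descendants of Gn are {Dj, Ft, Rc, Vk}; none are in {Rq}.
Condition 2 (every backdoor path blocked by {Rq}):
  P1: blocked at fork node Rq ∈ conditioning set.
  P2: blocked at fork node Rq ∈ conditioning set.
  P3: blocked at fork node Rq ∈ conditioning set.
  P4: blocked at fork node Rq ∈ conditioning set.
{Rq} satisfies the backdoor criterion.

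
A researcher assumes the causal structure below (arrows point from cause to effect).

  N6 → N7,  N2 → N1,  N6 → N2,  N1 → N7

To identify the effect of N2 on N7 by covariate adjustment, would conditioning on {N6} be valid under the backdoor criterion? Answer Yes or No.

Backdoor paths from N2 to N7 (paths whose first edge points into N2):
  P1: N2 <- N6 -> N7
Condition 1 (no descendant of N2 in the set): holds — descendants of N2 are {N1, N7}; none are in {N6}.
Condition 2 (every backdoor path blocked by {N6}):
  P1: blocked at fork node N6 ∈ conditioning set.
{N6} satisfies the backdoor criterion.

Yes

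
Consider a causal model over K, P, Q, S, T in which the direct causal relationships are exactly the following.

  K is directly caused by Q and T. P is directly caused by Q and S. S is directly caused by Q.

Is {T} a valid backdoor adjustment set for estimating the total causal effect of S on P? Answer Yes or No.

Backdoor paths from S to P (paths whose first edge points into S):
  P1: S <- Q -> P
Condition 1 (no descendant of S in the set): holds — descendants of S are {P}; none are in {T}.
Condition 2 (every backdoor path blocked by {T}):
  P1: open — no interior node is in the conditioning set.
{T} does not satisfy the backdoor criterion.

No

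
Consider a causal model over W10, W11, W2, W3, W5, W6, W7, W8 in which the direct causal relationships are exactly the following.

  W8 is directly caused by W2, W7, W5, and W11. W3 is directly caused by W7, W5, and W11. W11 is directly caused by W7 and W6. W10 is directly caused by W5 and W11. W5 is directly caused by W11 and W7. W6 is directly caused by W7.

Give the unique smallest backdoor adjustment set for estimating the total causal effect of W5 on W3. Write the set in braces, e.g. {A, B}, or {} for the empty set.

{W11, W7}

Variables eligible for adjustment (non-descendants of W5, excluding W5 and W3): {W11, W2, W6, W7}.
Backdoor paths from W5 to W3:
  P1: W5 <- W7 -> W6 -> W11 -> W3
  P2: W5 <- W7 -> W11 -> W3
  P3: W5 <- W7 -> W3
  P4: W5 <- W7 -> W8 <- W11 -> W3
  P5: W5 <- W11 <- W7 -> W3
  P6: W5 <- W11 <- W6 <- W7 -> W3
  P7: W5 <- W11 -> W3
  P8: W5 <- W11 -> W8 <- W7 -> W3
The empty set is not sufficient: P1 (W5 <- W7 -> W6 -> W11 -> W3) has no collider blocking it and no conditioned non-collider, so it is open.
Try {W11, W7}:
  P1: blocked at fork node W7 ∈ conditioning set.
  P2: blocked at fork node W7 ∈ conditioning set.
  P3: blocked at fork node W7 ∈ conditioning set.
  P4: blocked at fork node W7 ∈ conditioning set.
  P5: blocked at chain node W11 ∈ conditioning set.
  P6: blocked at chain node W11 ∈ conditioning set.
  P7: blocked at fork node W11 ∈ conditioning set.
  P8: blocked at fork node W11 ∈ conditioning set.
{W11, W7} contains no descendant of W5 and blocks every backdoor path.
Every element of {W11, W7} is needed (dropping W11 leaves P7 open; dropping W7 leaves P3 open), so no proper subset is valid.
Among all size-2 subsets of the eligible variables, only {W11, W7} blocks every backdoor path, so it is the unique smallest valid adjustment set.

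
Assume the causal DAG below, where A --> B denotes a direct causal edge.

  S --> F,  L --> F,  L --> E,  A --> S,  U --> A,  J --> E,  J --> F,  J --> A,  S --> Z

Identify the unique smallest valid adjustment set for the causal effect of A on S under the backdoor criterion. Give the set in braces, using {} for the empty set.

{}

Variables eligible for adjustment (non-descendants of A, excluding A and S): {E, J, L, U}.
Backdoor paths from A to S:
  P1: A <- J -> E <- L -> F <- S
  P2: A <- J -> F <- S
Each backdoor path contains an unconditioned collider, so every path is already blocked with the empty conditioning set:
  P1: blocked at collider E (neither it nor any descendant is in the conditioning set).
  P2: blocked at collider F (neither it nor any descendant is in the conditioning set).
The empty set is therefore the unique smallest valid set.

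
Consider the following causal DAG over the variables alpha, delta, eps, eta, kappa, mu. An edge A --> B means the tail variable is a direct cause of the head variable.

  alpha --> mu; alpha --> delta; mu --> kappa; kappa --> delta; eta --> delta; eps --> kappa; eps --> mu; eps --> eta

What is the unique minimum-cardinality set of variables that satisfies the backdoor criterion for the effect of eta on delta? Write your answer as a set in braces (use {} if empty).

Variables eligible for adjustment (non-descendants of eta, excluding eta and delta): {alpha, eps, kappa, mu}.
Backdoor paths from eta to delta:
  P1: eta <- eps -> mu <- alpha -> delta
  P2: eta <- eps -> mu -> kappa -> delta
  P3: eta <- eps -> kappa <- mu <- alpha -> delta
  P4: eta <- eps -> kappa -> delta
The empty set is not sufficient: P2 (eta <- eps -> mu -> kappa -> delta) has no collider blocking it and no conditioned non-collider, so it is open.
Try {eps}:
  P1: blocked at fork node eps ∈ conditioning set.
  P2: blocked at fork node eps ∈ conditioning set.
  P3: blocked at fork node eps ∈ conditioning set.
  P4: blocked at fork node eps ∈ conditioning set.
{eps} contains no descendant of eta and blocks every backdoor path.
No other singleton works — e.g. {alpha} leaves P2 open — so {eps} is the unique smallest valid adjustment set.

{eps}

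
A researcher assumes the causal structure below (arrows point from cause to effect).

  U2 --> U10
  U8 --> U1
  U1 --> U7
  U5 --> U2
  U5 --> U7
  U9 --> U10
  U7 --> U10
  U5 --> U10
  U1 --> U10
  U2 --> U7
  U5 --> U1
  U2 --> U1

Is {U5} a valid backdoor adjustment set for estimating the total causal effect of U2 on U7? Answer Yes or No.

Backdoor paths from U2 to U7 (paths whose first edge points into U2):
  P1: U2 <- U5 -> U1 -> U7
  P2: U2 <- U5 -> U1 -> U10 <- U7
  P3: U2 <- U5 -> U7
  P4: U2 <- U5 -> U10 <- U1 -> U7
  P5: U2 <- U5 -> U10 <- U7
Condition 1 (no descendant of U2 in the set): holds — descendants of U2 are {U1, U10, U7}; none are in {U5}.
Condition 2 (every backdoor path blocked by {U5}):
  P1: blocked at fork node U5 ∈ conditioning set.
  P2: blocked at fork node U5 ∈ conditioning set.
  P3: blocked at fork node U5 ∈ conditioning set.
  P4: blocked at fork node U5 ∈ conditioning set.
  P5: blocked at fork node U5 ∈ conditioning set.
{U5} satisfies the backdoor criterion.

Yes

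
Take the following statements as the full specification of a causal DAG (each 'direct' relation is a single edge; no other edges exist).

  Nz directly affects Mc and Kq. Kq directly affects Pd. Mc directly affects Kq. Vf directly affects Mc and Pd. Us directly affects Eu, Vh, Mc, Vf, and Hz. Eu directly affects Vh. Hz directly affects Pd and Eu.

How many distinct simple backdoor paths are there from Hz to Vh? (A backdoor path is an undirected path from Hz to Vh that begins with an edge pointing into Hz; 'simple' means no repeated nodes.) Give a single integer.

2

A backdoor path from Hz to Vh is any simple undirected path whose first edge points into Hz (i.e. leaves Hz via a parent).
Parents of Hz: {Us}.
Enumerating:
  P1: Hz <- Us -> Eu -> Vh
  P2: Hz <- Us -> Vh
That exhausts the simple backdoor paths. Count: 2.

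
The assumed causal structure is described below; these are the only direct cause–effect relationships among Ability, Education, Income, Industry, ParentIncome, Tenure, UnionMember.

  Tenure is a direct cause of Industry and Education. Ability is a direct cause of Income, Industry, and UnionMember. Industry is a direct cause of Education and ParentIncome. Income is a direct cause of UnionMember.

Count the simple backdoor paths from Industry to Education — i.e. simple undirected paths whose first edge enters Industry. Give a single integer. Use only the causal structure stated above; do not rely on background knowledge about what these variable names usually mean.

A backdoor path from Industry to Education is any simple undirected path whose first edge points into Industry (i.e. leaves Industry via a parent).
Parents of Industry: {Ability, Tenure}.
Enumerating:
  P1: Industry <- Tenure -> Education
That exhausts the simple backdoor paths. Count: 1.

1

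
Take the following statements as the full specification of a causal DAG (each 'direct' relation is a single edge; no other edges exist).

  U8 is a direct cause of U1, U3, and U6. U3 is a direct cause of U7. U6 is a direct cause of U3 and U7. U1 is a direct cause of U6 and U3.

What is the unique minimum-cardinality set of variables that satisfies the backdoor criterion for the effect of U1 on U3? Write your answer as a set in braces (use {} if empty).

Variables eligible for adjustment (non-descendants of U1, excluding U1 and U3): {U8}.
Backdoor paths from U1 to U3:
  P1: U1 <- U8 -> U6 -> U3
  P2: U1 <- U8 -> U6 -> U7 <- U3
  P3: U1 <- U8 -> U3
The empty set is not sufficient: P1 (U1 <- U8 -> U6 -> U3) has no collider blocking it and no conditioned non-collider, so it is open.
Try {U8}:
  P1: blocked at fork node U8 ∈ conditioning set.
  P2: blocked at fork node U8 ∈ conditioning set.
  P3: blocked at fork node U8 ∈ conditioning set.
{U8} contains no descendant of U1 and blocks every backdoor path.
{U8} is the unique smallest valid adjustment set.

{U8}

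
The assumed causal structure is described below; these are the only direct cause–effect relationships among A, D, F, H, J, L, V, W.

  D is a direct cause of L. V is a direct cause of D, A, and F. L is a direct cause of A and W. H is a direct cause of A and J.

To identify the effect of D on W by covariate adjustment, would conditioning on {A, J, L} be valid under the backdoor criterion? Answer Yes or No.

Backdoor paths from D to W (paths whose first edge points into D):
  P1: D <- V -> A <- L -> W
Condition 1 (no descendant of D in the set): FAILS — A and L are descendants of D.
Condition 2 (every backdoor path blocked by {A, J, L}):
  P1: blocked at fork node L ∈ conditioning set.
{A, J, L} does not satisfy the backdoor criterion.

No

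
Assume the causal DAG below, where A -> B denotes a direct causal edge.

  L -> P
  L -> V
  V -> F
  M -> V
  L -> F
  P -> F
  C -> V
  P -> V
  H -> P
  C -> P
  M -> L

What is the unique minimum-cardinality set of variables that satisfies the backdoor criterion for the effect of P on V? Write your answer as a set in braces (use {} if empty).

Variables eligible for adjustment (non-descendants of P, excluding P and V): {C, H, L, M}.
Backdoor paths from P to V:
  P1: P <- C -> V
  P2: P <- L <- M -> V
  P3: P <- L -> V
  P4: P <- L -> F <- V
The empty set is not sufficient: P1 (P <- C -> V) has no collider blocking it and no conditioned non-collider, so it is open.
Try {C, L}:
  P1: blocked at fork node C ∈ conditioning set.
  P2: blocked at chain node L ∈ conditioning set.
  P3: blocked at fork node L ∈ conditioning set.
  P4: blocked at fork node L ∈ conditioning set.
{C, L} contains no descendant of P and blocks every backdoor path.
Every element of {C, L} is needed (dropping C leaves P1 open; dropping L leaves P2 open), so no proper subset is valid.
Among all size-2 subsets of the eligible variables, only {C, L} blocks every backdoor path, so it is the unique smallest valid adjustment set.

{C, L}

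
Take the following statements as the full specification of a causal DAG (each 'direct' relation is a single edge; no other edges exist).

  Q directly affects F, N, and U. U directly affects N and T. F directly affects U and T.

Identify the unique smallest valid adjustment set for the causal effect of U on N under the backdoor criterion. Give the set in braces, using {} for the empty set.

Variables eligible for adjustment (non-descendants of U, excluding U and N): {F, Q}.
Backdoor paths from U to N:
  P1: U <- Q -> N
  P2: U <- F <- Q -> N
The empty set is not sufficient: P1 (U <- Q -> N) has no collider blocking it and no conditioned non-collider, so it is open.
Try {Q}:
  P1: blocked at fork node Q ∈ conditioning set.
  P2: blocked at fork node Q ∈ conditioning set.
{Q} contains no descendant of U and blocks every backdoor path.
No other singleton works — e.g. {F} leaves P1 open — so {Q} is the unique smallest valid adjustment set.

{Q}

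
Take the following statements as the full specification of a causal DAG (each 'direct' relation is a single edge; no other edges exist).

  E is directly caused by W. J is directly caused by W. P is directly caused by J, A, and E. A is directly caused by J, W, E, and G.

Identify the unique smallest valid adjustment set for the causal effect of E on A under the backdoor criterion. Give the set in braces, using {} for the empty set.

{W}

Variables eligible for adjustment (non-descendants of E, excluding E and A): {G, J, W}.
Backdoor paths from E to A:
  P1: E <- W -> J -> A
  P2: E <- W -> J -> P <- A
  P3: E <- W -> A
The empty set is not sufficient: P1 (E <- W -> J -> A) has no collider blocking it and no conditioned non-collider, so it is open.
Try {W}:
  P1: blocked at fork node W ∈ conditioning set.
  P2: blocked at fork node W ∈ conditioning set.
  P3: blocked at fork node W ∈ conditioning set.
{W} contains no descendant of E and blocks every backdoor path.
No other singleton works — e.g. {J} leaves P3 open — so {W} is the unique smallest valid adjustment set.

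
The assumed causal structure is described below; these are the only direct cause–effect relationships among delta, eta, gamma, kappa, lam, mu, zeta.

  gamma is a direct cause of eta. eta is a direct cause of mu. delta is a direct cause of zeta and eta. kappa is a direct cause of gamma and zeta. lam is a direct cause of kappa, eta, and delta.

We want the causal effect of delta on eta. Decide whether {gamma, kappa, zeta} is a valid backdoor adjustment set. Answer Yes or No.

No

Backdoor paths from delta to eta (paths whose first edge points into delta):
  P1: delta <- lam -> kappa -> gamma -> eta
  P2: delta <- lam -> eta
Condition 1 (no descendant of delta in the set): FAILS — zeta is a descendant of delta.
Condition 2 (every backdoor path blocked by {gamma, kappa, zeta}):
  P1: blocked at chain node kappa ∈ conditioning set.
  P2: open — no interior node is in the conditioning set.
{gamma, kappa, zeta} does not satisfy the backdoor criterion.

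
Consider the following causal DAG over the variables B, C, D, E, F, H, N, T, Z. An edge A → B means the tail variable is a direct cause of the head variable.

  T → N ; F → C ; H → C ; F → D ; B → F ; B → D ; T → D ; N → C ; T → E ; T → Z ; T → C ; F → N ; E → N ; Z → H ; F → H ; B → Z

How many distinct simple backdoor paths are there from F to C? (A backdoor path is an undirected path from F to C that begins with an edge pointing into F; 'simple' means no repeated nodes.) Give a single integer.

A backdoor path from F to C is any simple undirected path whose first edge points into F (i.e. leaves F via a parent).
Parents of F: {B}.
Enumerating:
  P1: F <- B -> Z <- T -> E -> N -> C
  P2: F <- B -> Z <- T -> N -> C
  P3: F <- B -> Z <- T -> C
  P4: F <- B -> Z -> H -> C
  P5: F <- B -> D <- T -> E -> N -> C
  P6: F <- B -> D <- T -> N -> C
  P7: F <- B -> D <- T -> Z -> H -> C
  P8: F <- B -> D <- T -> C
That exhausts the simple backdoor paths. Count: 8.

8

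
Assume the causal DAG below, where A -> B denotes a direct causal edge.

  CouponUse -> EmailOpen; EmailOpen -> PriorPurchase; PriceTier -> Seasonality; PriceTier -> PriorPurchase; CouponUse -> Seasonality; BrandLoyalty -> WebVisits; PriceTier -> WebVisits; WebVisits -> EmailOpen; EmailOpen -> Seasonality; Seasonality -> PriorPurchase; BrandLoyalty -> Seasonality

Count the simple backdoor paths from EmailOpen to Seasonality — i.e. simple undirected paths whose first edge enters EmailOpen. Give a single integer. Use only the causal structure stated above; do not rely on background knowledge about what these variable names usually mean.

4

A backdoor path from EmailOpen to Seasonality is any simple undirected path whose first edge points into EmailOpen (i.e. leaves EmailOpen via a parent).
Parents of EmailOpen: {CouponUse, WebVisits}.
Enumerating:
  P1: EmailOpen <- CouponUse -> Seasonality
  P2: EmailOpen <- WebVisits <- BrandLoyalty -> Seasonality
  P3: EmailOpen <- WebVisits <- PriceTier -> Seasonality
  P4: EmailOpen <- WebVisits <- PriceTier -> PriorPurchase <- Seasonality
That exhausts the simple backdoor paths. Count: 4.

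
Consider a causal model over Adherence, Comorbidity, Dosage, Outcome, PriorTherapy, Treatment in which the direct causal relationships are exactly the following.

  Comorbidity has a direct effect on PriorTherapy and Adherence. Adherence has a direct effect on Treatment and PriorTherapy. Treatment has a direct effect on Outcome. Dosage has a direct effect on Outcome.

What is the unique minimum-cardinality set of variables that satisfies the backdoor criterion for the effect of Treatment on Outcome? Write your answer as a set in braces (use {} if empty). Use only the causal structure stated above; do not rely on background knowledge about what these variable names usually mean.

{}

Variables eligible for adjustment (non-descendants of Treatment, excluding Treatment and Outcome): {Adherence, Comorbidity, Dosage, PriorTherapy}.
Backdoor paths from Treatment to Outcome:
  (none)
With no backdoor paths the empty set already satisfies the criterion, and it is trivially minimal.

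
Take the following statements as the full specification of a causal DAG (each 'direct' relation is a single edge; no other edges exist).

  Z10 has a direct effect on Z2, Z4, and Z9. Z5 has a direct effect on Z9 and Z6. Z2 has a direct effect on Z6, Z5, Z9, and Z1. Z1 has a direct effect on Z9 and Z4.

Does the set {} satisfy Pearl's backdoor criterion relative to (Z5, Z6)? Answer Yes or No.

No

Backdoor paths from Z5 to Z6 (paths whose first edge points into Z5):
  P1: Z5 <- Z2 -> Z6
Condition 1 (no descendant of Z5 in the set): holds — descendants of Z5 are {Z6, Z9}; none are in {}.
Condition 2 (every backdoor path blocked by {}):
  P1: open — no interior node is in the conditioning set.
{} does not satisfy the backdoor criterion.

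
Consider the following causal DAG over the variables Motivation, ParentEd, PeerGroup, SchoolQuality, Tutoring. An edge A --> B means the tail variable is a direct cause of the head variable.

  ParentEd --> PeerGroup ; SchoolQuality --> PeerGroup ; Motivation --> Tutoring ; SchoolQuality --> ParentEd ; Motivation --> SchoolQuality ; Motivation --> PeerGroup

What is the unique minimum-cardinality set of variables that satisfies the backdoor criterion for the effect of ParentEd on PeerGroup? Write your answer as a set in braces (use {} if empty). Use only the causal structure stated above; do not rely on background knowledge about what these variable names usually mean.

{SchoolQuality}

Variables eligible for adjustment (non-descendants of ParentEd, excluding ParentEd and PeerGroup): {Motivation, SchoolQuality, Tutoring}.
Backdoor paths from ParentEd to PeerGroup:
  P1: ParentEd <- SchoolQuality <- Motivation -> PeerGroup
  P2: ParentEd <- SchoolQuality -> PeerGroup
The empty set is not sufficient: P1 (ParentEd <- SchoolQuality <- Motivation -> PeerGroup) has no collider blocking it and no conditioned non-collider, so it is open.
Try {SchoolQuality}:
  P1: blocked at chain node SchoolQuality ∈ conditioning set.
  P2: blocked at fork node SchoolQuality ∈ conditioning set.
{SchoolQuality} contains no descendant of ParentEd and blocks every backdoor path.
No other singleton works — e.g. {Motivation} leaves P2 open — so {SchoolQuality} is the unique smallest valid adjustment set.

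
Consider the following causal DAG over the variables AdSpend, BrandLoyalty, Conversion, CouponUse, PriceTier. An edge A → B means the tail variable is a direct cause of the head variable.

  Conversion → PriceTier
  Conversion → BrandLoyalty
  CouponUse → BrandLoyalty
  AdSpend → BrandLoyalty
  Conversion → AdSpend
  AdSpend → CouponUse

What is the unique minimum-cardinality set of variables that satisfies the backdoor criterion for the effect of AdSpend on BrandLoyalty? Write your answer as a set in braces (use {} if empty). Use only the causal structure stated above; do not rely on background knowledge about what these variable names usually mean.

{Conversion}

Variables eligible for adjustment (non-descendants of AdSpend, excluding AdSpend and BrandLoyalty): {Conversion, PriceTier}.
Backdoor paths from AdSpend to BrandLoyalty:
  P1: AdSpend <- Conversion -> BrandLoyalty
The empty set is not sufficient: P1 (AdSpend <- Conversion -> BrandLoyalty) has no collider blocking it and no conditioned non-collider, so it is open.
Try {Conversion}:
  P1: blocked at fork node Conversion ∈ conditioning set.
{Conversion} contains no descendant of AdSpend and blocks every backdoor path.
No other singleton works — e.g. {PriceTier} leaves P1 open — so {Conversion} is the unique smallest valid adjustment set.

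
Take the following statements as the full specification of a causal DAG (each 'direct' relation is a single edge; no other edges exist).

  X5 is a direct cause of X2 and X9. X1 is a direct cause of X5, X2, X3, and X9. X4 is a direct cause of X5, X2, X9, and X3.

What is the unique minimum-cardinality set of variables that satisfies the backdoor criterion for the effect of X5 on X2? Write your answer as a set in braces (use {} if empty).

Variables eligible for adjustment (non-descendants of X5, excluding X5 and X2): {X1, X3, X4}.
Backdoor paths from X5 to X2:
  P1: X5 <- X4 -> X2
  P2: X5 <- X4 -> X9 <- X1 -> X2
  P3: X5 <- X4 -> X3 <- X1 -> X2
  P4: X5 <- X1 -> X2
  P5: X5 <- X1 -> X9 <- X4 -> X2
  P6: X5 <- X1 -> X3 <- X4 -> X2
The empty set is not sufficient: P1 (X5 <- X4 -> X2) has no collider blocking it and no conditioned non-collider, so it is open.
Try {X1, X4}:
  P1: blocked at fork node X4 ∈ conditioning set.
  P2: blocked at fork node X4 ∈ conditioning set.
  P3: blocked at fork node X4 ∈ conditioning set.
  P4: blocked at fork node X1 ∈ conditioning set.
  P5: blocked at fork node X1 ∈ conditioning set.
  P6: blocked at fork node X1 ∈ conditioning set.
{X1, X4} contains no descendant of X5 and blocks every backdoor path.
Every element of {X1, X4} is needed (dropping X1 leaves P4 open; dropping X4 leaves P1 open), so no proper subset is valid.
Among all size-2 subsets of the eligible variables, only {X1, X4} blocks every backdoor path, so it is the unique smallest valid adjustment set.

{X1, X4}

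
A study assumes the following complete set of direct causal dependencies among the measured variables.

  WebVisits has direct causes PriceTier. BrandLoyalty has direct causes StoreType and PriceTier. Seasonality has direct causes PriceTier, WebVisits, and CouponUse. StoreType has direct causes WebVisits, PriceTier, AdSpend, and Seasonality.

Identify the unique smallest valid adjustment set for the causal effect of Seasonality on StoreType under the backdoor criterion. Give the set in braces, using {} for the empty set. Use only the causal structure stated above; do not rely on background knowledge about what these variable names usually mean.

Variables eligible for adjustment (non-descendants of Seasonality, excluding Seasonality and StoreType): {AdSpend, CouponUse, PriceTier, WebVisits}.
Backdoor paths from Seasonality to StoreType:
  P1: Seasonality <- PriceTier -> WebVisits -> StoreType
  P2: Seasonality <- PriceTier -> StoreType
  P3: Seasonality <- PriceTier -> BrandLoyalty <- StoreType
  P4: Seasonality <- WebVisits <- PriceTier -> StoreType
  P5: Seasonality <- WebVisits <- PriceTier -> BrandLoyalty <- StoreType
  P6: Seasonality <- WebVisits -> StoreType
The empty set is not sufficient: P1 (Seasonality <- PriceTier -> WebVisits -> StoreType) has no collider blocking it and no conditioned non-collider, so it is open.
Try {PriceTier, WebVisits}:
  P1: blocked at fork node PriceTier ∈ conditioning set.
  P2: blocked at fork node PriceTier ∈ conditioning set.
  P3: blocked at fork node PriceTier ∈ conditioning set.
  P4: blocked at chain node WebVisits ∈ conditioning set.
  P5: blocked at chain node WebVisits ∈ conditioning set.
  P6: blocked at fork node WebVisits ∈ conditioning set.
{PriceTier, WebVisits} contains no descendant of Seasonality and blocks every backdoor path.
Every element of {PriceTier, WebVisits} is needed (dropping PriceTier leaves P2 open; dropping WebVisits leaves P6 open), so no proper subset is valid.
Among all size-2 subsets of the eligible variables, only {PriceTier, WebVisits} blocks every backdoor path, so it is the unique smallest valid adjustment set.

{PriceTier, WebVisits}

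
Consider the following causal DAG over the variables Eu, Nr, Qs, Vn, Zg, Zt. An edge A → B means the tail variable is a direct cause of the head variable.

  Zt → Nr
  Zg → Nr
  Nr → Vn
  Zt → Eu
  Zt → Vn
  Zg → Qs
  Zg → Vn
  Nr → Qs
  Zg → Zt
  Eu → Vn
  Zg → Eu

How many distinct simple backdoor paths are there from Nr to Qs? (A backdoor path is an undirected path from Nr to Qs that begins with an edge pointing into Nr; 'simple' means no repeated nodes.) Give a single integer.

A backdoor path from Nr to Qs is any simple undirected path whose first edge points into Nr (i.e. leaves Nr via a parent).
Parents of Nr: {Zg, Zt}.
Enumerating:
  P1: Nr <- Zg -> Qs
  P2: Nr <- Zt <- Zg -> Qs
  P3: Nr <- Zt -> Eu <- Zg -> Qs
  P4: Nr <- Zt -> Eu -> Vn <- Zg -> Qs
  P5: Nr <- Zt -> Vn <- Zg -> Qs
  P6: Nr <- Zt -> Vn <- Eu <- Zg -> Qs
That exhausts the simple backdoor paths. Count: 6.

6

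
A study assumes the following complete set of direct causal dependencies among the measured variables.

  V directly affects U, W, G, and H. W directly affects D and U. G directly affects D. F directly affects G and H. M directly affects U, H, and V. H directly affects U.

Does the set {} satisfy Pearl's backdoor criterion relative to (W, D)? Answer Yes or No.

No

Backdoor paths from W to D (paths whose first edge points into W):
  P1: W <- V <- M -> H <- F -> G -> D
  P2: W <- V <- M -> U <- H <- F -> G -> D
  P3: W <- V -> G -> D
  P4: W <- V -> H <- F -> G -> D
  P5: W <- V -> U <- M -> H <- F -> G -> D
  P6: W <- V -> U <- H <- F -> G -> D
Condition 1 (no descendant of W in the set): holds — descendants of W are {D, U}; none are in {}.
Condition 2 (every backdoor path blocked by {}):
  P1: blocked at collider H (neither it nor any descendant is in the conditioning set).
  P2: blocked at collider U (neither it nor any descendant is in the conditioning set).
  P3: open — no interior node is in the conditioning set.
  P4: blocked at collider H (neither it nor any descendant is in the conditioning set).
  P5: blocked at collider U (neither it nor any descendant is in the conditioning set).
  P6: blocked at collider U (neither it nor any descendant is in the conditioning set).
{} does not satisfy the backdoor criterion.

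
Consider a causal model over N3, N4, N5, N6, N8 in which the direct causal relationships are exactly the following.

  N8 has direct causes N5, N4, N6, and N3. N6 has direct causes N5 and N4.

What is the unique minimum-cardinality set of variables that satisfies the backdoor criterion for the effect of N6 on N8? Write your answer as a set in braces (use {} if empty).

Variables eligible for adjustment (non-descendants of N6, excluding N6 and N8): {N3, N4, N5}.
Backdoor paths from N6 to N8:
  P1: N6 <- N4 -> N8
  P2: N6 <- N5 -> N8
The empty set is not sufficient: P1 (N6 <- N4 -> N8) has no collider blocking it and no conditioned non-collider, so it is open.
Try {N4, N5}:
  P1: blocked at fork node N4 ∈ conditioning set.
  P2: blocked at fork node N5 ∈ conditioning set.
{N4, N5} contains no descendant of N6 and blocks every backdoor path.
Every element of {N4, N5} is needed (dropping N4 leaves P1 open; dropping N5 leaves P2 open), so no proper subset is valid.
Among all size-2 subsets of the eligible variables, only {N4, N5} blocks every backdoor path, so it is the unique smallest valid adjustment set.

{N4, N5}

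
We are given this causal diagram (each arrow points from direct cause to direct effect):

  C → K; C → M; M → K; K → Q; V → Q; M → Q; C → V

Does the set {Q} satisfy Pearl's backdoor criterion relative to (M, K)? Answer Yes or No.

Backdoor paths from M to K (paths whose first edge points into M):
  P1: M <- C -> V -> Q <- K
  P2: M <- C -> K
Condition 1 (no descendant of M in the set): FAILS — Q is a descendant of M.
Condition 2 (every backdoor path blocked by {Q}):
  P1: open — collider(s) Q are conditioned on (or have a conditioned descendant) and no non-collider on the path is in the set.
  P2: open — no interior node is in the conditioning set.
{Q} does not satisfy the backdoor criterion.

No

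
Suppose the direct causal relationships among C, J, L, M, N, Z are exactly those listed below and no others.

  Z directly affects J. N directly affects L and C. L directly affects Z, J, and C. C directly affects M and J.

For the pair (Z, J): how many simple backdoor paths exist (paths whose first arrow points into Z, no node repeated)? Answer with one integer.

3

A backdoor path from Z to J is any simple undirected path whose first edge points into Z (i.e. leaves Z via a parent).
Parents of Z: {L}.
Enumerating:
  P1: Z <- L <- N -> C -> J
  P2: Z <- L -> C -> J
  P3: Z <- L -> J
That exhausts the simple backdoor paths. Count: 3.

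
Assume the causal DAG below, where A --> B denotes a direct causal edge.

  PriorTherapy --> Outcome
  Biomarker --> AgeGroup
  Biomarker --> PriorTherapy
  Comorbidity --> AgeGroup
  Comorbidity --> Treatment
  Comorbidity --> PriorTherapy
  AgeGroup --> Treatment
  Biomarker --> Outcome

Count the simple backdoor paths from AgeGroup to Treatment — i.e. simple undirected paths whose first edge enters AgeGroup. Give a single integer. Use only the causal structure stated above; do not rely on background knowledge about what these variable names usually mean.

A backdoor path from AgeGroup to Treatment is any simple undirected path whose first edge points into AgeGroup (i.e. leaves AgeGroup via a parent).
Parents of AgeGroup: {Biomarker, Comorbidity}.
Enumerating:
  P1: AgeGroup <- Biomarker -> PriorTherapy <- Comorbidity -> Treatment
  P2: AgeGroup <- Biomarker -> Outcome <- PriorTherapy <- Comorbidity -> Treatment
  P3: AgeGroup <- Comorbidity -> Treatment
That exhausts the simple backdoor paths. Count: 3.

3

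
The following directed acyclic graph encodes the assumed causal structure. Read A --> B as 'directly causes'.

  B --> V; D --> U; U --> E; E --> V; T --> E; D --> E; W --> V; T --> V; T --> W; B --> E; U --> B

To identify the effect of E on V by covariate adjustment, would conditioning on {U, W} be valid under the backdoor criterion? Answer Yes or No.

No

Backdoor paths from E to V (paths whose first edge points into E):
  P1: E <- D -> U -> B -> V
  P2: E <- T -> W -> V
  P3: E <- T -> V
  P4: E <- U -> B -> V
  P5: E <- B -> V
Condition 1 (no descendant of E in the set): holds — descendants of E are {V}; none are in {U, W}.
Condition 2 (every backdoor path blocked by {U, W}):
  P1: blocked at chain node U ∈ conditioning set.
  P2: blocked at chain node W ∈ conditioning set.
  P3: open — no interior node is in the conditioning set.
  P4: blocked at fork node U ∈ conditioning set.
  P5: open — no interior node is in the conditioning set.
{U, W} does not satisfy the backdoor criterion.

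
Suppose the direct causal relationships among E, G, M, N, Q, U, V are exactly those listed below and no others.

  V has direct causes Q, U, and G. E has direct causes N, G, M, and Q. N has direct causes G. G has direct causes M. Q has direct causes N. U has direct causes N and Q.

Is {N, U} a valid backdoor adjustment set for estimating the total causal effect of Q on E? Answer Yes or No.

Backdoor paths from Q to E (paths whose first edge points into Q):
  P1: Q <- N <- G <- M -> E
  P2: Q <- N <- G -> E
  P3: Q <- N -> U -> V <- G <- M -> E
  P4: Q <- N -> U -> V <- G -> E
  P5: Q <- N -> E
Condition 1 (no descendant of Q in the set): FAILS — U is a descendant of Q.
Condition 2 (every backdoor path blocked by {N, U}):
  P1: blocked at chain node N ∈ conditioning set.
  P2: blocked at chain node N ∈ conditioning set.
  P3: blocked at fork node N ∈ conditioning set.
  P4: blocked at fork node N ∈ conditioning set.
  P5: blocked at fork node N ∈ conditioning set.
{N, U} does not satisfy the backdoor criterion.

No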